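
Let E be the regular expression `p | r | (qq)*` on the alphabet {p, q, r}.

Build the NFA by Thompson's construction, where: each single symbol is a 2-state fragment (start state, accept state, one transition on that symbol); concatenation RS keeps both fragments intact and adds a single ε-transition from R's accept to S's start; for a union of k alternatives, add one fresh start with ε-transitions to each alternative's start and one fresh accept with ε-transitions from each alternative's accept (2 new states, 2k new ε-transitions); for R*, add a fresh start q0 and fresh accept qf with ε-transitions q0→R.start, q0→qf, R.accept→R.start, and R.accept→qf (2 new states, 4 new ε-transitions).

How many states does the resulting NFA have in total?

12

By structural recursion:
Each of the 4 symbol leaves contributes a 2-state fragment.
  qq = 4 states
  (qq)* = 6 states
  p | r | (qq)* = 12 states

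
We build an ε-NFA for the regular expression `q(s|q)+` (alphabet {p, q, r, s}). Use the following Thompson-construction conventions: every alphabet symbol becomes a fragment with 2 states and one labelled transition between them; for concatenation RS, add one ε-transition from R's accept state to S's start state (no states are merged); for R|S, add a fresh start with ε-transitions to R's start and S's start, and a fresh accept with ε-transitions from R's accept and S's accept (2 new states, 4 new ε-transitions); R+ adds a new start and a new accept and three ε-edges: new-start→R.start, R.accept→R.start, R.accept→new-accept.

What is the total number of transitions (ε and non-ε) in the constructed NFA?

11

Bottom-up over the parse tree:
Each of the 3 symbol leaves contributes 1 transition (1 symbol, 0 ε).
  s|q : 6 transitions (2 symbol, 4 ε)
  (s|q)+ : 9 transitions (2 symbol, 7 ε)
  q(s|q)+ : 11 transitions (3 symbol, 8 ε)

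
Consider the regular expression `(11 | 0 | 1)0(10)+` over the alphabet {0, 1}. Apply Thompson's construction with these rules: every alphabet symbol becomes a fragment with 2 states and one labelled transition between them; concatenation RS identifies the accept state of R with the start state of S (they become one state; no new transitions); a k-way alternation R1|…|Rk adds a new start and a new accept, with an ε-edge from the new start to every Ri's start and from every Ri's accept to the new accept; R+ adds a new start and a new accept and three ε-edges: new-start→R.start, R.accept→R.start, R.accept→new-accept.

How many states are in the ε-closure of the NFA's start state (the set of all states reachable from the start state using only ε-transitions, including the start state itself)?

4

Work bottom-up. For each fragment F, track |ε-closure(F.start)| and whether F's accept lies in that closure (i.e. whether F accepts ε). A single-symbol fragment has closure size 1 and does not accept ε.
  11 → |ε-closure| equals the left operand's closure size = 1 (its accept is not ε-reachable, so the closure stops there)
  11 | 0 | 1 → new start ε-reaches every alternative's start; none of them accept ε, so the new accept is not reached: |ε-closure| = 1 + 1 + 1 + 1 = 4
  10 → same as the first factor's closure: |ε-closure| = 1
  (10)+ → new start ε-reaches only the body's start; the new accept needs a symbol first: |ε-closure| = 1 + 1 = 2
  (11 | 0 | 1)0(10)+ → same as the first factor's closure: |ε-closure| = 4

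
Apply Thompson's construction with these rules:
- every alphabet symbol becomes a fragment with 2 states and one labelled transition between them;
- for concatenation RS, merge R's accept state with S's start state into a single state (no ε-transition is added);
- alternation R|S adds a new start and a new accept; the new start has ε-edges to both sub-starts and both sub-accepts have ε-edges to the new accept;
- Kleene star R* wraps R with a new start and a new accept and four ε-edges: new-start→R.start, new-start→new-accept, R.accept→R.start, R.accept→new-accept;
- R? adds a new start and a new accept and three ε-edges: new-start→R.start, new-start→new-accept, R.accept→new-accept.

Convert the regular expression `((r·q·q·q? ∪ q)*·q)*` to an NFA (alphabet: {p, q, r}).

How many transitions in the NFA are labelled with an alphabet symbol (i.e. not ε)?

Recursing over subexpressions:
Each of the 6 symbol leaves contributes exactly 1 symbol transition.
  q? — 1 symbol transition
  r·q·q·q? — 4 symbol transitions
  r·q·q·q? ∪ q — 5 symbol transitions
  (r·q·q·q? ∪ q)* — 5 symbol transitions
  (r·q·q·q? ∪ q)*·q — 6 symbol transitions
  ((r·q·q·q? ∪ q)*·q)* — 6 symbol transitions

6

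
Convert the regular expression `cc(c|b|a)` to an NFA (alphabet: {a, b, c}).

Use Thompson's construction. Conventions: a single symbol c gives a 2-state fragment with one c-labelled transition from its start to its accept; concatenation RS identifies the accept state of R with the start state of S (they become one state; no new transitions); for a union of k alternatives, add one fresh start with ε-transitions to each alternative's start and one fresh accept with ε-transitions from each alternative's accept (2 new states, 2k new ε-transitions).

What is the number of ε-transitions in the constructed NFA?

Bottom-up over the parse tree:
Each of the 5 symbol leaves contributes 0 ε-transitions.
  c|b|a → 6 ε-transitions
  cc(c|b|a) → 6 ε-transitions

6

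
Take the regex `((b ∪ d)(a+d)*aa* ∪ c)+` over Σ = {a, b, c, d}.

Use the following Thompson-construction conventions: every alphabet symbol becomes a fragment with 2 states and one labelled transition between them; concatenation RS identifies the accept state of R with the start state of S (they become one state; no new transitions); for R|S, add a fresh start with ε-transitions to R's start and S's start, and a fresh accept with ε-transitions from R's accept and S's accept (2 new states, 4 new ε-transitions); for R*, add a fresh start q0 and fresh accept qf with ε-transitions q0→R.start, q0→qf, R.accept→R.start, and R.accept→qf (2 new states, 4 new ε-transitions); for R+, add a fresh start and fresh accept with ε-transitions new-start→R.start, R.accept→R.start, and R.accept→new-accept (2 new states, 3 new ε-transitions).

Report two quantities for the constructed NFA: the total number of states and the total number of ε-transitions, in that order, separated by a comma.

22, 22

Bottom-up over the parse tree:
Each of the 7 symbol leaves contributes 2 states and 0 ε-transitions.
  b ∪ d → 6 states, 4 ε-transitions
  a+ → 4 states, 3 ε-transitions
  a+d → 5 states, 3 ε-transitions
  (a+d)* → 7 states, 7 ε-transitions
  a* → 4 states, 4 ε-transitions
  (b ∪ d)(a+d)*aa* → 16 states, 15 ε-transitions
  (b ∪ d)(a+d)*aa* ∪ c → 20 states, 19 ε-transitions
  ((b ∪ d)(a+d)*aa* ∪ c)+ → 22 states, 22 ε-transitions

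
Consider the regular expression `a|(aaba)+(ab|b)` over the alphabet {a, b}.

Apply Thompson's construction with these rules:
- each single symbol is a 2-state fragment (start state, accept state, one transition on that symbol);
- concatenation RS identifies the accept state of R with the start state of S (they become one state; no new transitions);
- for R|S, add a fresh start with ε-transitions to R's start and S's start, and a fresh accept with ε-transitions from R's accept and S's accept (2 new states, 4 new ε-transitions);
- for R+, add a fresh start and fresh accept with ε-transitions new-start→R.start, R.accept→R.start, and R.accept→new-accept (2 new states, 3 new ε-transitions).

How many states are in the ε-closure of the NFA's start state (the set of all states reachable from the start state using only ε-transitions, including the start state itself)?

Let C(F) = |ε-closure(F.start)| within fragment F, and note whether F accepts ε. Symbol fragments have C = 1 and do not accept ε. Then:
  aaba — same as the first factor's closure: |closure| = 1
  (aaba)+ — |closure| = 1 + 1 = 2 (the body doesn't accept ε, so the new accept is not reached)
  ab — |closure| equals the left operand's closure size = 1 (its accept is not ε-reachable, so the closure stops there)
  ab|b — |closure| = 1 + 1 + 1 = 3 (the new accept is not ε-reachable since no branch accepts ε)
  (aaba)+(ab|b) — |closure| equals the left operand's closure size = 2 (its accept is not ε-reachable, so the closure stops there)
  a|(aaba)+(ab|b) — new start ε-reaches every alternative's start; none of them accept ε, so the new accept is not reached: |closure| = 1 + 1 + 2 = 4

4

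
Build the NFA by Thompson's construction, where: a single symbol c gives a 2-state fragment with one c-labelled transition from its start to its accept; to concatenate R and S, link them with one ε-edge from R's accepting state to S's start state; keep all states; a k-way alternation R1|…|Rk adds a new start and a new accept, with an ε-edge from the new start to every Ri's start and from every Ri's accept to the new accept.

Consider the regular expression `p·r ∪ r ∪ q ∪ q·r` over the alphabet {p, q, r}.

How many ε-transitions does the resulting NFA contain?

10

Building bottom-up:
Each of the 6 symbol leaves contributes 0 ε-transitions.
  p·r : 1 ε-transition
  q·r : 1 ε-transition
  p·r ∪ r ∪ q ∪ q·r : 10 ε-transitions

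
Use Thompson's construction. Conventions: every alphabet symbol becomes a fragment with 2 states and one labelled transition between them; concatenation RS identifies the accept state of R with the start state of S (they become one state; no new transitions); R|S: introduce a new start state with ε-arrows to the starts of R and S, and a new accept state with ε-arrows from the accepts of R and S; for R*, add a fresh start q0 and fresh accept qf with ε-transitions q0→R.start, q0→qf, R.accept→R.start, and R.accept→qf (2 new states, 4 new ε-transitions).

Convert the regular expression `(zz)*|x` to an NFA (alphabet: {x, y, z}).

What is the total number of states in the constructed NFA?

By structural recursion:
Each of the 3 symbol leaves contributes a 2-state fragment.
  zz : 3 states
  (zz)* : 5 states
  (zz)*|x : 9 states

9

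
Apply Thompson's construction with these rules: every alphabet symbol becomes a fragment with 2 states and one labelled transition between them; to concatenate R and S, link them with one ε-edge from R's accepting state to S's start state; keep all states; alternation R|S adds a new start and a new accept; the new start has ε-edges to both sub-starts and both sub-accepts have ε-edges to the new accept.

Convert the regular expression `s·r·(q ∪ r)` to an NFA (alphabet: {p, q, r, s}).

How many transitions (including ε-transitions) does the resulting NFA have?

10

Building bottom-up:
Each of the 4 symbol leaves contributes 1 transition (1 symbol, 0 ε).
  q ∪ r : 6 transitions (2 symbol, 4 ε)
  s·r·(q ∪ r) : 10 transitions (4 symbol, 6 ε)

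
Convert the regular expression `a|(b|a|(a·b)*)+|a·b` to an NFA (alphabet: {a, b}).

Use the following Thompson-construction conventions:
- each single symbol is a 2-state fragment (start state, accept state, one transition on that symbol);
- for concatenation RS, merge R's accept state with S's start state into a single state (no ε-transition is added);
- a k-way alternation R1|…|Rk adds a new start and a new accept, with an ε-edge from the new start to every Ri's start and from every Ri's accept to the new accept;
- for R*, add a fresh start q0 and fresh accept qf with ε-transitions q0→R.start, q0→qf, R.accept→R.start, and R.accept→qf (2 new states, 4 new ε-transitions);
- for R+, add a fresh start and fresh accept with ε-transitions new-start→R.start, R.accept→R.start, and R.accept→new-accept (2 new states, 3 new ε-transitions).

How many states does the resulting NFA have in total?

20

Building bottom-up:
Each of the 7 symbol leaves contributes a 2-state fragment.
  a·b : 3 states
  (a·b)* : 5 states
  b|a|(a·b)* : 11 states
  (b|a|(a·b)*)+ : 13 states
  a·b : 3 states
  a|(b|a|(a·b)*)+|a·b : 20 states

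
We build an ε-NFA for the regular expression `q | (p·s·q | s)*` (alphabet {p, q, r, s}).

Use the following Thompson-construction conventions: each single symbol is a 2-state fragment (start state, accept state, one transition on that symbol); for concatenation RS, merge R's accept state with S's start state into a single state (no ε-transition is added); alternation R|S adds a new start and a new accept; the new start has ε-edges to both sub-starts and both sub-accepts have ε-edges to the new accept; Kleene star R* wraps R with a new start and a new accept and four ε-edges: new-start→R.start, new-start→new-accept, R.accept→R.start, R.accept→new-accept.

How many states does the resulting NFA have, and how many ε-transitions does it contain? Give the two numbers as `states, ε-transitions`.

14, 12

Per subexpression:
Each of the 5 symbol leaves contributes 2 states and 0 ε-transitions.
  p·s·q → 4 states, 0 ε-transitions
  p·s·q | s → 8 states, 4 ε-transitions
  (p·s·q | s)* → 10 states, 8 ε-transitions
  q | (p·s·q | s)* → 14 states, 12 ε-transitions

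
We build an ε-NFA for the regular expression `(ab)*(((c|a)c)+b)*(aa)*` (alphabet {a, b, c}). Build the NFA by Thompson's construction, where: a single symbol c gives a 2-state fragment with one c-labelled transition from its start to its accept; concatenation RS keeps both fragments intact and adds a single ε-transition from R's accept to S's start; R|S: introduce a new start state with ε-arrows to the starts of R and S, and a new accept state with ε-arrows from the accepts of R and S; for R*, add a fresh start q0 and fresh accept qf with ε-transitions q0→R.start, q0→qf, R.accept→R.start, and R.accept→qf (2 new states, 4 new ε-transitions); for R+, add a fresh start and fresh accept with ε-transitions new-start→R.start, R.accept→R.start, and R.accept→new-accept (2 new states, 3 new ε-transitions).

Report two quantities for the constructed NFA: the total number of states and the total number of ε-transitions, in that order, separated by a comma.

Recursing over subexpressions:
Each of the 8 symbol leaves contributes 2 states and 0 ε-transitions.
  ab → 4 states, 1 ε-transition
  (ab)* → 6 states, 5 ε-transitions
  c|a → 6 states, 4 ε-transitions
  (c|a)c → 8 states, 5 ε-transitions
  ((c|a)c)+ → 10 states, 8 ε-transitions
  ((c|a)c)+b → 12 states, 9 ε-transitions
  (((c|a)c)+b)* → 14 states, 13 ε-transitions
  aa → 4 states, 1 ε-transition
  (aa)* → 6 states, 5 ε-transitions
  (ab)*(((c|a)c)+b)*(aa)* → 26 states, 25 ε-transitions

26, 25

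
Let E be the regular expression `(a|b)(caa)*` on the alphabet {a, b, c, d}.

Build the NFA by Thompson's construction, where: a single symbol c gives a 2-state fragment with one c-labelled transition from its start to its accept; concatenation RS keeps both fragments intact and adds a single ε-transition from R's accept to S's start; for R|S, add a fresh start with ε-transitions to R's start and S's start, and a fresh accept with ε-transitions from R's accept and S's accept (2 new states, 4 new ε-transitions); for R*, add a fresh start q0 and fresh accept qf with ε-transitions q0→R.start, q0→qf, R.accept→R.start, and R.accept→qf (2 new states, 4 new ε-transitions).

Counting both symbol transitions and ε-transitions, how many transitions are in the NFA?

16

Building bottom-up:
Each of the 5 symbol leaves contributes 1 transition (1 symbol, 0 ε).
  a|b = 6 transitions (2 symbol, 4 ε)
  caa = 5 transitions (3 symbol, 2 ε)
  (caa)* = 9 transitions (3 symbol, 6 ε)
  (a|b)(caa)* = 16 transitions (5 symbol, 11 ε)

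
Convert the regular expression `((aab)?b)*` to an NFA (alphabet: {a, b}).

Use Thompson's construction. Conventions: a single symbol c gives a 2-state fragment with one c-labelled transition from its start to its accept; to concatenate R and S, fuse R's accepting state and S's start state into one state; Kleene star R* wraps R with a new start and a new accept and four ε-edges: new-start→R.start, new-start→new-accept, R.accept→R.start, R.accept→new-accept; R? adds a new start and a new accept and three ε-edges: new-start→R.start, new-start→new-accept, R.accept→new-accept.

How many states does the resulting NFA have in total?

Bottom-up over the parse tree:
Each of the 4 symbol leaves contributes a 2-state fragment.
  aab : 4 states
  (aab)? : 6 states
  (aab)?b : 7 states
  ((aab)?b)* : 9 states

9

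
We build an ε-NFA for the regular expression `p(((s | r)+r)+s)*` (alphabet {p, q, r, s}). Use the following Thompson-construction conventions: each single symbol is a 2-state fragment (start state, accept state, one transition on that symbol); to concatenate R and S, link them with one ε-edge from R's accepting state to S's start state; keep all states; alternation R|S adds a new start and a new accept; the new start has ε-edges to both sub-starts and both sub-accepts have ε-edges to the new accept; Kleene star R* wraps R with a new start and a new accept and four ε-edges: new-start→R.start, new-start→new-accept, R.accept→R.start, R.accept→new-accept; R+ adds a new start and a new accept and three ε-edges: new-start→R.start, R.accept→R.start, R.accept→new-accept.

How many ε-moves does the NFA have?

Building bottom-up:
Each of the 5 symbol leaves contributes 0 ε-transitions.
  s | r → 4 ε-transitions
  (s | r)+ → 7 ε-transitions
  (s | r)+r → 8 ε-transitions
  ((s | r)+r)+ → 11 ε-transitions
  ((s | r)+r)+s → 12 ε-transitions
  (((s | r)+r)+s)* → 16 ε-transitions
  p(((s | r)+r)+s)* → 17 ε-transitions

17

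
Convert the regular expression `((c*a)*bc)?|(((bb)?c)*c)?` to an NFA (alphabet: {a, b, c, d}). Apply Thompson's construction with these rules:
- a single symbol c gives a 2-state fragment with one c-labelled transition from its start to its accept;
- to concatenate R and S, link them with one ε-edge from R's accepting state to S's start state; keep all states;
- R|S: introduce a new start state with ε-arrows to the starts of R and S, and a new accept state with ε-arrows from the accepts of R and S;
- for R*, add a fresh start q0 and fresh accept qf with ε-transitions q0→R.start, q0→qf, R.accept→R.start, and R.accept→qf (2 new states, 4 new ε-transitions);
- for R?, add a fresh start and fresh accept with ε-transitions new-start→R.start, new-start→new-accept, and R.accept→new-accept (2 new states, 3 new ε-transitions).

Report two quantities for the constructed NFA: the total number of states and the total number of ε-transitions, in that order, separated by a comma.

30, 31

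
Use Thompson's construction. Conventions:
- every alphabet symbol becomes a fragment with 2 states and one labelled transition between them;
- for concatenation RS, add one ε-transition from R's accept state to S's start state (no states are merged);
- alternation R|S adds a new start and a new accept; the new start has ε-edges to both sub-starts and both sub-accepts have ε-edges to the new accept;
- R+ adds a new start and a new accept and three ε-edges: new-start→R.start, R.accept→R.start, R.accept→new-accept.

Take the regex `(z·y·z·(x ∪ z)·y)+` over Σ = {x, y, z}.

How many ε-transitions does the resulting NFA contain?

11

Building bottom-up:
Each of the 6 symbol leaves contributes 0 ε-transitions.
  x ∪ z = 4 ε-transitions
  z·y·z·(x ∪ z)·y = 8 ε-transitions
  (z·y·z·(x ∪ z)·y)+ = 11 ε-transitions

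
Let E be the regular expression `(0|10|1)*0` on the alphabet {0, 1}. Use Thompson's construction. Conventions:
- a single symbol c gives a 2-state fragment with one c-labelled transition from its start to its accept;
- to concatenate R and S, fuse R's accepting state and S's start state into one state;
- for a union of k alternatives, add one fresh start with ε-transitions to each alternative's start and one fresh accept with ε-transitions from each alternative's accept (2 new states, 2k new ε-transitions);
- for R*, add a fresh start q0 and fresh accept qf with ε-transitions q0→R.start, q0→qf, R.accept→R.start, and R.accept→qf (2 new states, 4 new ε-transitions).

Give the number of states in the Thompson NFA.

12

Recursing over subexpressions:
Each of the 5 symbol leaves contributes a 2-state fragment.
  10 → 3 states
  0|10|1 → 9 states
  (0|10|1)* → 11 states
  (0|10|1)*0 → 12 states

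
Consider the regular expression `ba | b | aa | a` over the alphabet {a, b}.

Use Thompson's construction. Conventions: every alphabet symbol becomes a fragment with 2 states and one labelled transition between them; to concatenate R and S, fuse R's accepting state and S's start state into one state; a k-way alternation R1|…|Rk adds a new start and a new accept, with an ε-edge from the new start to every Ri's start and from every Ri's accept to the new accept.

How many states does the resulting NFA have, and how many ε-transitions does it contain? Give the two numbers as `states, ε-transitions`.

Recursing over subexpressions:
Each of the 6 symbol leaves contributes 2 states and 0 ε-transitions.
  ba → 3 states, 0 ε-transitions
  aa → 3 states, 0 ε-transitions
  ba | b | aa | a → 12 states, 8 ε-transitions

12, 8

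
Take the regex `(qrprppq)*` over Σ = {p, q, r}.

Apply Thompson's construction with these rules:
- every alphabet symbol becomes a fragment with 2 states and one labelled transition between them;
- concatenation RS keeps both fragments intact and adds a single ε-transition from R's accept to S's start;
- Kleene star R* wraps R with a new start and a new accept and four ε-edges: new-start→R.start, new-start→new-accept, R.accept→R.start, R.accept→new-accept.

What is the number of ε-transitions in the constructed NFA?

Recursing over subexpressions:
Each of the 7 symbol leaves contributes 0 ε-transitions.
  qrprppq = 6 ε-transitions
  (qrprppq)* = 10 ε-transitions

10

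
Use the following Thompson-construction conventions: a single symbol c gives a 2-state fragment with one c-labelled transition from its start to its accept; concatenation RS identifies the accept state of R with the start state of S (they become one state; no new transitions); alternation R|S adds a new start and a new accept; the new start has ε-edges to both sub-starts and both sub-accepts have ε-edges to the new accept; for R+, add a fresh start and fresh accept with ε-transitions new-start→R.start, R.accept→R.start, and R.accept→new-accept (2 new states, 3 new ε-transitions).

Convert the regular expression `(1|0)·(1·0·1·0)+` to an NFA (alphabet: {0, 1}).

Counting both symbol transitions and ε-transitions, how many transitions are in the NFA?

Building bottom-up:
Each of the 6 symbol leaves contributes 1 transition (1 symbol, 0 ε).
  1|0 = 6 transitions (2 symbol, 4 ε)
  1·0·1·0 = 4 transitions (4 symbol, 0 ε)
  (1·0·1·0)+ = 7 transitions (4 symbol, 3 ε)
  (1|0)·(1·0·1·0)+ = 13 transitions (6 symbol, 7 ε)

13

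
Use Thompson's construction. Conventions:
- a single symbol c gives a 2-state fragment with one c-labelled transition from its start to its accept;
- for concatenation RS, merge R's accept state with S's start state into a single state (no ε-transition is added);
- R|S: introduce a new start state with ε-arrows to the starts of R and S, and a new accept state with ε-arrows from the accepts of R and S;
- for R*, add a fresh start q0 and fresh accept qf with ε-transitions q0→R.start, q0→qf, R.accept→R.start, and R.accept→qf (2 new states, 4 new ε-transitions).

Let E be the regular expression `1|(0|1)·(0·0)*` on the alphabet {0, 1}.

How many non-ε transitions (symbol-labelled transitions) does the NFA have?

Bottom-up over the parse tree:
Each of the 5 symbol leaves contributes exactly 1 symbol transition.
  0|1 — 2 symbol transitions
  0·0 — 2 symbol transitions
  (0·0)* — 2 symbol transitions
  (0|1)·(0·0)* — 4 symbol transitions
  1|(0|1)·(0·0)* — 5 symbol transitions

5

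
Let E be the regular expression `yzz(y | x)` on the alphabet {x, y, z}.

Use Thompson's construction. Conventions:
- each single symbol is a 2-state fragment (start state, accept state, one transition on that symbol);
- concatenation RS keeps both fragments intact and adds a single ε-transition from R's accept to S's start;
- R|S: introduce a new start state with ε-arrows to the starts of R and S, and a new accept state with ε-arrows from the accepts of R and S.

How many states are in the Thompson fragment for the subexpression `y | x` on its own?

6

Fragment for `y | x`:
Each of the 2 symbol leaves contributes a 2-state fragment.
  y | x — 6 states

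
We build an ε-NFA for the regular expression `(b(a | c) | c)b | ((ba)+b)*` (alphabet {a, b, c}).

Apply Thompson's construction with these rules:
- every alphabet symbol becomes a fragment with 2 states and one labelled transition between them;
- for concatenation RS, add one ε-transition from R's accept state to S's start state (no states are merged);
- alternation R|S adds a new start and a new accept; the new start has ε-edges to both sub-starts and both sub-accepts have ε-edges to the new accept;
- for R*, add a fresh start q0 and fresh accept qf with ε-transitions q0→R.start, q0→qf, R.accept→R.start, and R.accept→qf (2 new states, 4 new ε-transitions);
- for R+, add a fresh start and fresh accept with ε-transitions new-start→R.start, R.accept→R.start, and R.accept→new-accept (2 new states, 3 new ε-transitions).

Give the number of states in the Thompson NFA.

26

Per subexpression:
Each of the 8 symbol leaves contributes a 2-state fragment.
  a | c — 6 states
  b(a | c) — 8 states
  b(a | c) | c — 12 states
  (b(a | c) | c)b — 14 states
  ba — 4 states
  (ba)+ — 6 states
  (ba)+b — 8 states
  ((ba)+b)* — 10 states
  (b(a | c) | c)b | ((ba)+b)* — 26 states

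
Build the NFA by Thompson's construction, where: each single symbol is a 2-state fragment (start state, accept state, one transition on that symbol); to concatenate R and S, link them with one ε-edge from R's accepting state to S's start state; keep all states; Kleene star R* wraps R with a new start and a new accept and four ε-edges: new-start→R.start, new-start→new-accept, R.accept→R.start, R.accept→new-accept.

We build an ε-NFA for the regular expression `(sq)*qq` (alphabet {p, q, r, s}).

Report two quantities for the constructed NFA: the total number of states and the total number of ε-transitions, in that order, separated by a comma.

10, 7

Building bottom-up:
Each of the 4 symbol leaves contributes 2 states and 0 ε-transitions.
  sq = 4 states, 1 ε-transition
  (sq)* = 6 states, 5 ε-transitions
  (sq)*qq = 10 states, 7 ε-transitions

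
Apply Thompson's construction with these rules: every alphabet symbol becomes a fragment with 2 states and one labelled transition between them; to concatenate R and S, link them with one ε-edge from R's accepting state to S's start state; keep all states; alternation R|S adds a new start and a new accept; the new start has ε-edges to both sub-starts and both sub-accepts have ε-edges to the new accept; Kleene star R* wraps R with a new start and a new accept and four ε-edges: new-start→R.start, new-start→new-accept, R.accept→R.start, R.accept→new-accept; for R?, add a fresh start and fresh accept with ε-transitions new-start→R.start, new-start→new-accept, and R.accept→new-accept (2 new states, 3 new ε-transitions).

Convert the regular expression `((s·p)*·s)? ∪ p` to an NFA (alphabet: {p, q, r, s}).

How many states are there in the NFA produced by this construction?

Recursing over subexpressions:
Each of the 4 symbol leaves contributes a 2-state fragment.
  s·p : 4 states
  (s·p)* : 6 states
  (s·p)*·s : 8 states
  ((s·p)*·s)? : 10 states
  ((s·p)*·s)? ∪ p : 14 states

14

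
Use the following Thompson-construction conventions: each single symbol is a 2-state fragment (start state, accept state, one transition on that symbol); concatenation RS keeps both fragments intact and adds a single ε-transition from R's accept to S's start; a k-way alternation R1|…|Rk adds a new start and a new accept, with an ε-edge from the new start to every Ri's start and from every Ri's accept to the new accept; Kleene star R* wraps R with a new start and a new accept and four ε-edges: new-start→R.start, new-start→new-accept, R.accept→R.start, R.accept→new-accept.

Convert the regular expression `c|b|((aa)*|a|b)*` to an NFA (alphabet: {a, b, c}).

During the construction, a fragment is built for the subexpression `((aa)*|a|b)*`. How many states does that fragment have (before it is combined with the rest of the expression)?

Fragment for `((aa)*|a|b)*`:
Each of the 4 symbol leaves contributes a 2-state fragment.
  aa = 4 states
  (aa)* = 6 states
  (aa)*|a|b = 12 states
  ((aa)*|a|b)* = 14 states

14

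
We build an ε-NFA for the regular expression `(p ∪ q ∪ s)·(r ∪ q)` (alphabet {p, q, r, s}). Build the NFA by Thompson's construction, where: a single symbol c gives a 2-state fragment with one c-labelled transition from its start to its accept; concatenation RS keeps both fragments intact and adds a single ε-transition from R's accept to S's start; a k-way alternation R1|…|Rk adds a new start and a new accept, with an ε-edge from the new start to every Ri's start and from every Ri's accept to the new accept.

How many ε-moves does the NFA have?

Building bottom-up:
Each of the 5 symbol leaves contributes 0 ε-transitions.
  p ∪ q ∪ s → 6 ε-transitions
  r ∪ q → 4 ε-transitions
  (p ∪ q ∪ s)·(r ∪ q) → 11 ε-transitions

11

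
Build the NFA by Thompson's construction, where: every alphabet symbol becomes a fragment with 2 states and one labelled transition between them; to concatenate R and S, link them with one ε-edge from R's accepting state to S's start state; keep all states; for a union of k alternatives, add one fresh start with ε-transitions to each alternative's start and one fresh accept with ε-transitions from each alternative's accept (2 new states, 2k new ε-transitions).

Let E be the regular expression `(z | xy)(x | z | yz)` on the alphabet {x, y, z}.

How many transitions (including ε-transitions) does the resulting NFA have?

Per subexpression:
Each of the 7 symbol leaves contributes 1 transition (1 symbol, 0 ε).
  xy = 3 transitions (2 symbol, 1 ε)
  z | xy = 8 transitions (3 symbol, 5 ε)
  yz = 3 transitions (2 symbol, 1 ε)
  x | z | yz = 11 transitions (4 symbol, 7 ε)
  (z | xy)(x | z | yz) = 20 transitions (7 symbol, 13 ε)

20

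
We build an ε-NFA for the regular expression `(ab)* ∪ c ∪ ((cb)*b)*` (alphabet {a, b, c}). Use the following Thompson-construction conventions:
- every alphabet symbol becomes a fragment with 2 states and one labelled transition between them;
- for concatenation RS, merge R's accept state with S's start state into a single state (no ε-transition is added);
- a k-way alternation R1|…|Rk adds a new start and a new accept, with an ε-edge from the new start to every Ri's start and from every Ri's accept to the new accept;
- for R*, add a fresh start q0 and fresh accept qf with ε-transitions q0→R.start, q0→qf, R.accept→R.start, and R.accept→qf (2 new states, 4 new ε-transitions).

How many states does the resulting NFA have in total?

17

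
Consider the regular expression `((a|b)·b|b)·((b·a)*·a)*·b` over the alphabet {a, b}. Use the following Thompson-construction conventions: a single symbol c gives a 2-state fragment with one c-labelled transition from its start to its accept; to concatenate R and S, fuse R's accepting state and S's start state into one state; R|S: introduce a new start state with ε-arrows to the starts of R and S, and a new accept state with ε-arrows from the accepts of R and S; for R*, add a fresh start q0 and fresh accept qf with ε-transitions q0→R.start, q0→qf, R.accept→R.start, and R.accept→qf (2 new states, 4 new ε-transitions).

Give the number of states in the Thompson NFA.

19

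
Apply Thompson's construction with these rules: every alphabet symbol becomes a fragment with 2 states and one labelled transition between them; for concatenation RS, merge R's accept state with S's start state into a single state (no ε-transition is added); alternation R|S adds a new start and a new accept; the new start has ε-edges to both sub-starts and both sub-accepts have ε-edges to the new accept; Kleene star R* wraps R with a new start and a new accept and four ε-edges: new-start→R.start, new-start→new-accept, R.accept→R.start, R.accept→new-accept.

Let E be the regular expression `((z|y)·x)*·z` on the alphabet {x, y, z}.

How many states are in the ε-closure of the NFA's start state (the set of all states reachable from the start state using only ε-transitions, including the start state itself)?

Let C(F) = |ε-closure(F.start)| within fragment F, and note whether F accepts ε. Symbol fragments have C = 1 and do not accept ε. Then:
  z|y : C = 1 + 1 + 1 = 3 (the new accept is not ε-reachable since no branch accepts ε)
  (z|y)·x : C equals the left operand's closure size = 3 (its accept is not ε-reachable, so the closure stops there)
  ((z|y)·x)* : C = 1 (new start) + 3 (body) + 1 (new accept) = 5
  ((z|y)·x)*·z : the left operand accepts ε, so the closure extends into the next operand (the shared merged state is already counted); C = 5 + (1−1) = 5

5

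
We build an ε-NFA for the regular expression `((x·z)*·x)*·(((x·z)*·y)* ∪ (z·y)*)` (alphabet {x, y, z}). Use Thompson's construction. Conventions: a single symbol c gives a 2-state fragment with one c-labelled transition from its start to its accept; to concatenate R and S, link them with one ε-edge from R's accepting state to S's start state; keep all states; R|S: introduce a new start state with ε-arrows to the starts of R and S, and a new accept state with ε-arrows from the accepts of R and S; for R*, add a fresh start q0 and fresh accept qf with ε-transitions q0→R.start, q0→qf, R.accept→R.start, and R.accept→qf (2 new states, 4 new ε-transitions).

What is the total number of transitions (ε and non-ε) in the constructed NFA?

38

Bottom-up over the parse tree:
Each of the 8 symbol leaves contributes 1 transition (1 symbol, 0 ε).
  x·z : 3 transitions (2 symbol, 1 ε)
  (x·z)* : 7 transitions (2 symbol, 5 ε)
  (x·z)*·x : 9 transitions (3 symbol, 6 ε)
  ((x·z)*·x)* : 13 transitions (3 symbol, 10 ε)
  x·z : 3 transitions (2 symbol, 1 ε)
  (x·z)* : 7 transitions (2 symbol, 5 ε)
  (x·z)*·y : 9 transitions (3 symbol, 6 ε)
  ((x·z)*·y)* : 13 transitions (3 symbol, 10 ε)
  z·y : 3 transitions (2 symbol, 1 ε)
  (z·y)* : 7 transitions (2 symbol, 5 ε)
  ((x·z)*·y)* ∪ (z·y)* : 24 transitions (5 symbol, 19 ε)
  ((x·z)*·x)*·(((x·z)*·y)* ∪ (z·y)*) : 38 transitions (8 symbol, 30 ε)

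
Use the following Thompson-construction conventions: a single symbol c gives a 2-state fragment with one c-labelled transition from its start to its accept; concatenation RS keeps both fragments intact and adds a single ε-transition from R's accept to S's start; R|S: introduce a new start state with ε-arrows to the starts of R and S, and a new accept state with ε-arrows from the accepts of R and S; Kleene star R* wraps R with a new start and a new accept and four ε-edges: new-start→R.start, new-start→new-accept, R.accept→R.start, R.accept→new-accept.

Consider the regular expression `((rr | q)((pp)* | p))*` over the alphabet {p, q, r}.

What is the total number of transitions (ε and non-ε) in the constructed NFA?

25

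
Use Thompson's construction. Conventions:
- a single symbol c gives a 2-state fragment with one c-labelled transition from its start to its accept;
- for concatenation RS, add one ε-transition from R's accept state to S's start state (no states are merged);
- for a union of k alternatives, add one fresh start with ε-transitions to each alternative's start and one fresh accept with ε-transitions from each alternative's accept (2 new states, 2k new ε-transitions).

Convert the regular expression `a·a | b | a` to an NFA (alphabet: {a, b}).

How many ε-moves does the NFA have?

Bottom-up over the parse tree:
Each of the 4 symbol leaves contributes 0 ε-transitions.
  a·a — 1 ε-transition
  a·a | b | a — 7 ε-transitions

7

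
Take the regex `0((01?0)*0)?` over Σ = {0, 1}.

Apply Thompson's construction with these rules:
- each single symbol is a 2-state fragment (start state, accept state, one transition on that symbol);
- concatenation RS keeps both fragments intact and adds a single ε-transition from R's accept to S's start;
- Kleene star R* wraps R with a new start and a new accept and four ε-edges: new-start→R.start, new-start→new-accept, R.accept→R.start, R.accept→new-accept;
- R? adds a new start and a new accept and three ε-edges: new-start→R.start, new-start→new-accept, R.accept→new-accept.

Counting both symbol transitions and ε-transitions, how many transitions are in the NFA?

19

Per subexpression:
Each of the 5 symbol leaves contributes 1 transition (1 symbol, 0 ε).
  1? → 4 transitions (1 symbol, 3 ε)
  01?0 → 8 transitions (3 symbol, 5 ε)
  (01?0)* → 12 transitions (3 symbol, 9 ε)
  (01?0)*0 → 14 transitions (4 symbol, 10 ε)
  ((01?0)*0)? → 17 transitions (4 symbol, 13 ε)
  0((01?0)*0)? → 19 transitions (5 symbol, 14 ε)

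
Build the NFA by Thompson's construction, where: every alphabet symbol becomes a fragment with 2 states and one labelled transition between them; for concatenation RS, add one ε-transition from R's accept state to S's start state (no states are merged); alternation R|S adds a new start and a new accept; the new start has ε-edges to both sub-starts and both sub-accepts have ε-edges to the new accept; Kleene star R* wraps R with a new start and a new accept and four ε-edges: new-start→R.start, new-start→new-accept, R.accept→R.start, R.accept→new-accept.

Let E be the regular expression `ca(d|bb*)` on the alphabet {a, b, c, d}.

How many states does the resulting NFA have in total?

14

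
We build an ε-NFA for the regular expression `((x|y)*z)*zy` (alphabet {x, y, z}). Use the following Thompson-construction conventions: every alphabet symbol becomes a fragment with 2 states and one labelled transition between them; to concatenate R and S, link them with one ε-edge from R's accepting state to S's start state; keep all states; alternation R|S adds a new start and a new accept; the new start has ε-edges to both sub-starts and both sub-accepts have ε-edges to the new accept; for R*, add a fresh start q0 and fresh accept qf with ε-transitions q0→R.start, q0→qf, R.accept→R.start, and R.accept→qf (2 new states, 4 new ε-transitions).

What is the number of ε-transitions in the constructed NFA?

Building bottom-up:
Each of the 5 symbol leaves contributes 0 ε-transitions.
  x|y — 4 ε-transitions
  (x|y)* — 8 ε-transitions
  (x|y)*z — 9 ε-transitions
  ((x|y)*z)* — 13 ε-transitions
  ((x|y)*z)*zy — 15 ε-transitions

15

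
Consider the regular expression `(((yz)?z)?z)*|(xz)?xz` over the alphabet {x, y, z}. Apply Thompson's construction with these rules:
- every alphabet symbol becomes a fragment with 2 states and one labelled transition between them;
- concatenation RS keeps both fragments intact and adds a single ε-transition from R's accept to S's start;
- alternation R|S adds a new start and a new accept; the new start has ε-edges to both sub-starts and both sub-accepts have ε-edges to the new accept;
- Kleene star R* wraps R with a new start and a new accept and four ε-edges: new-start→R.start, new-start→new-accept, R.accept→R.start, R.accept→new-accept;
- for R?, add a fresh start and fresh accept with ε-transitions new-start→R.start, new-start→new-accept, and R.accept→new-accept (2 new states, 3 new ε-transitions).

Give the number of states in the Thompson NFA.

By structural recursion:
Each of the 8 symbol leaves contributes a 2-state fragment.
  yz — 4 states
  (yz)? — 6 states
  (yz)?z — 8 states
  ((yz)?z)? — 10 states
  ((yz)?z)?z — 12 states
  (((yz)?z)?z)* — 14 states
  xz — 4 states
  (xz)? — 6 states
  (xz)?xz — 10 states
  (((yz)?z)?z)*|(xz)?xz — 26 states

26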